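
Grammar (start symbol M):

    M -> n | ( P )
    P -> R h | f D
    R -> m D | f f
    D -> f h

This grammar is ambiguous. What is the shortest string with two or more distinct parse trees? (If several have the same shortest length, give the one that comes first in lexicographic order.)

( f f h )

length 1: no string has ≥2 trees
length 5: ( f f h ) has 2 parse trees

Two derivations of ( f f h ):
  M ⇒ ( P ) ⇒ ( R h ) ⇒ ( f f h )
  M ⇒ ( P ) ⇒ ( f D ) ⇒ ( f f h )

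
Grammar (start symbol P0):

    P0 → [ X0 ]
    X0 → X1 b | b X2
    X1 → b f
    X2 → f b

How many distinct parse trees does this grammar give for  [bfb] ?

2

Parse trees for [bfb]:
  [P0 [ [X0 [X1 b f] b] ]]
  [P0 [ [X0 b [X2 f b]] ]]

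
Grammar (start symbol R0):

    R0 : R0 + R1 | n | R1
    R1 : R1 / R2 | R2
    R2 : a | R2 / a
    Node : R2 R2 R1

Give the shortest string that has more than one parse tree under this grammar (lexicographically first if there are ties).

a / a

length 1: no string has ≥2 trees
length 3: a / a has 2 parse trees

Two derivations of a / a:
  R0 ⇒ R1 ⇒ R1 / R2 ⇒ R2 / R2 ⇒ a / R2 ⇒ a / a
  R0 ⇒ R1 ⇒ R2 ⇒ R2 / a ⇒ a / a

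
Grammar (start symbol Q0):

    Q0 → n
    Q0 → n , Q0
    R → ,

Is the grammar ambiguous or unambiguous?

Unambiguous

(R is unreachable from Q0, so its rules don't affect L(Q0).) The reachable grammar is A → atom sep A | atom. Each atom is followed by either the separator (recurse) or end-of-string (stop) — no choice point.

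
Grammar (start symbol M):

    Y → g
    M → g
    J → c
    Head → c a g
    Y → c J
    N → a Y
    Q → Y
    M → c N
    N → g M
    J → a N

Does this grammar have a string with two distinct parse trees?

Unambiguous

Only M, N, Y, J are reachable from M; ignoring the rest: Restricted to the reachable nonterminals, every rule has the form A → t or A → t B, and no two rules for the same A share a first terminal. The grammar encodes a DFA — one run per string.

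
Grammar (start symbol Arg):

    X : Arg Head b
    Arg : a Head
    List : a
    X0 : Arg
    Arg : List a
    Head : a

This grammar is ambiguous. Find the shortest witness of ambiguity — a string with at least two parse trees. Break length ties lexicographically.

length 2: a a has 2 parse trees

Two derivations of a a:
  Arg ⇒ a Head ⇒ a a
  Arg ⇒ List a ⇒ a a

a a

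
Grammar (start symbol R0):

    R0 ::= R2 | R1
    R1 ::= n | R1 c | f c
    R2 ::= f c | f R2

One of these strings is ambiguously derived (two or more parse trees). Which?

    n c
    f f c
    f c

n c: 1 tree
f f c: 1 tree
f c: 2 trees

f c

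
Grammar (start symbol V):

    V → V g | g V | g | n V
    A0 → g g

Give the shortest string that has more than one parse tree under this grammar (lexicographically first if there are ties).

length 1: no string has ≥2 trees
length 2: g g has 2 parse trees

Two derivations of g g:
  V ⇒ V g ⇒ g g
  V ⇒ g V ⇒ g g

g g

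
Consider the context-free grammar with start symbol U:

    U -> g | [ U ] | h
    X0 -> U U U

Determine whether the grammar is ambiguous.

Only U is reachable from U; ignoring the rest: Each string is a nest of matched brackets around a single atom. An opening bracket forces the recursive rule; an atom forces the base rule.

Unambiguous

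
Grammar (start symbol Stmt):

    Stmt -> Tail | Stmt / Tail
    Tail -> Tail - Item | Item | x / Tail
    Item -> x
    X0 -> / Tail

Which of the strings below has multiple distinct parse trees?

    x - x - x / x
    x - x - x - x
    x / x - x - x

x / x - x - x

x - x - x / x: 1 tree
x - x - x - x: 1 tree
x / x - x - x: 4 trees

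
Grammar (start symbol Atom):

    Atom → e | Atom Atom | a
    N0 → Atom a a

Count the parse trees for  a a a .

2

Parse trees for a a a:
  [Atom [Atom a] [Atom [Atom a] [Atom a]]]
  [Atom [Atom [Atom a] [Atom a]] [Atom a]]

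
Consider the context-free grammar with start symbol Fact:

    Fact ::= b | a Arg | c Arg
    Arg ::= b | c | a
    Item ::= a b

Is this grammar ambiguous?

Unambiguous

(Item is unreachable from Fact, so its rules don't affect L(Fact).) The reachable rules are right-linear with at most one rule per (nonterminal, next-terminal) pair. Each input token forces the next rule, so parsing is deterministic.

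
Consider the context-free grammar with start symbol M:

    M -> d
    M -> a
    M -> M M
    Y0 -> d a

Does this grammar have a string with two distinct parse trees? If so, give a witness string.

Ambiguous

Witness: a a a

Derivation 1: M ⇒ M M ⇒ a M ⇒ a M M ⇒ a a M ⇒ a a a
Derivation 2: M ⇒ M M ⇒ M M M ⇒ a M M ⇒ a a M ⇒ a a a

Two distinct leftmost derivations for the same string.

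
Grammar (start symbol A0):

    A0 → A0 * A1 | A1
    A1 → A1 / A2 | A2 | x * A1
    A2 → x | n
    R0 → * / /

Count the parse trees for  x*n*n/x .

2

Parse trees for x*n*n/x:
  [A0 [A0 [A0 [A1 [A2 x]]] * [A1 [A2 n]]] * [A1 [A1 [A2 n]] / [A2 x]]]
  [A0 [A0 [A1 x * [A1 [A2 n]]]] * [A1 [A1 [A2 n]] / [A2 x]]]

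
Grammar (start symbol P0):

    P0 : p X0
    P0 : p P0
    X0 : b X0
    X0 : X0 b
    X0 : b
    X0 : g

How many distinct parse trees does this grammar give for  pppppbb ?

Parse trees for pppppbb:
  [P0 p [P0 p [P0 p [P0 p [P0 p [X0 b [X0 b]]]]]]]
  [P0 p [P0 p [P0 p [P0 p [P0 p [X0 [X0 b] b]]]]]]

2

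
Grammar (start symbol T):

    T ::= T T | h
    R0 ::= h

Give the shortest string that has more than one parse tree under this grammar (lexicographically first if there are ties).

length 1: no string has ≥2 trees
length 2: no string has ≥2 trees
length 3: h h h has 2 parse trees

Two derivations of h h h:
  T ⇒ T T ⇒ T T T ⇒ h T T ⇒ h h T ⇒ h h h
  T ⇒ T T ⇒ h T ⇒ h T T ⇒ h h T ⇒ h h h

h h h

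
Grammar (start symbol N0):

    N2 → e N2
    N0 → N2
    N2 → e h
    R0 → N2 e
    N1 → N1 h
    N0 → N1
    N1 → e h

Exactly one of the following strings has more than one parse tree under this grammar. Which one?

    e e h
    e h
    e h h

e h

e e h: 1 tree
e h: 2 trees
e h h: 1 tree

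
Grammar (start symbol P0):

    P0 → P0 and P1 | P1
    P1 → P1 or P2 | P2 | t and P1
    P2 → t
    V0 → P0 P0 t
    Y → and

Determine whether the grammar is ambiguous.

Ambiguous

Witness: t and t

Derivation 1: P0 ⇒ P0 and P1 ⇒ P1 and P1 ⇒ P2 and P1 ⇒ t and P1 ⇒ t and P2 ⇒ t and t
Derivation 2: P0 ⇒ P1 ⇒ t and P1 ⇒ t and P2 ⇒ t and t

Two distinct leftmost derivations for the same string.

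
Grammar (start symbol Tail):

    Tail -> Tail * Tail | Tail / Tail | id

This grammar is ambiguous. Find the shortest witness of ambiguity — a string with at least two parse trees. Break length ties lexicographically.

length 1: no string has ≥2 trees
length 3: no string has ≥2 trees
length 5: id * id * id has 2 parse trees

Two derivations of id * id * id:
  Tail ⇒ Tail * Tail ⇒ Tail * Tail * Tail ⇒ id * Tail * Tail ⇒ id * id * Tail ⇒ id * id * id
  Tail ⇒ Tail * Tail ⇒ id * Tail ⇒ id * Tail * Tail ⇒ id * id * Tail ⇒ id * id * id

id * id * id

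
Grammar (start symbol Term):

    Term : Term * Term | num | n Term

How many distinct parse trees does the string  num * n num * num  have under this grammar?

Parse trees for num * n num * num:
  [Term [Term num] * [Term [Term n [Term num]] * [Term num]]]
  [Term [Term num] * [Term n [Term [Term num] * [Term num]]]]
  [Term [Term [Term num] * [Term n [Term num]]] * [Term num]]

3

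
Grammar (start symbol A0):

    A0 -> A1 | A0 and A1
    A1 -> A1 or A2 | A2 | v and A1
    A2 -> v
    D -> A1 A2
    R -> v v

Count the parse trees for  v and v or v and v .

3

Parse trees for v and v or v and v:
  [A0 [A0 [A1 [A1 v and [A1 [A2 v]]] or [A2 v]]] and [A1 [A2 v]]]
  [A0 [A0 [A1 v and [A1 [A1 [A2 v]] or [A2 v]]]] and [A1 [A2 v]]]
  [A0 [A0 [A0 [A1 [A2 v]]] and [A1 [A1 [A2 v]] or [A2 v]]] and [A1 [A2 v]]]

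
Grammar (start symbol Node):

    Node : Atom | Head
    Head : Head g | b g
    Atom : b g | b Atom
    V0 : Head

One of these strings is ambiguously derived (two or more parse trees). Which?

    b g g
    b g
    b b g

b g g: 1 tree
b g: 2 trees
b b g: 1 tree

b g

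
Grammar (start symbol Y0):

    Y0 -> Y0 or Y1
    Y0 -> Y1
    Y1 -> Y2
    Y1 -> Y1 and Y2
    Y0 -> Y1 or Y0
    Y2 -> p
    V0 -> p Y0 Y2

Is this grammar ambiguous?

Witness: p or p

Derivation 1: Y0 ⇒ Y0 or Y1 ⇒ Y1 or Y1 ⇒ Y2 or Y1 ⇒ p or Y1 ⇒ p or Y2 ⇒ p or p
Derivation 2: Y0 ⇒ Y1 or Y0 ⇒ Y2 or Y0 ⇒ p or Y0 ⇒ p or Y1 ⇒ p or Y2 ⇒ p or p

Two distinct leftmost derivations for the same string.

Ambiguous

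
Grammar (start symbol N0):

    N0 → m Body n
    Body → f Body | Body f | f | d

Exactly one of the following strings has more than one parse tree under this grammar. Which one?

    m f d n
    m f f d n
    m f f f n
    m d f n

m f d n: 1 tree
m f f d n: 1 tree
m f f f n: 4 trees
m d f n: 1 tree

m f f f n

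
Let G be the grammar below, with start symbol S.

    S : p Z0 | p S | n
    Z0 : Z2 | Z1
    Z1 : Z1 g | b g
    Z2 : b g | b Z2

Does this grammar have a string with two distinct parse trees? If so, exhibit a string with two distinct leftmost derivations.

Witness: p b g

Derivation 1: S ⇒ p Z0 ⇒ p Z2 ⇒ p b g
Derivation 2: S ⇒ p Z0 ⇒ p Z1 ⇒ p b g

Two distinct leftmost derivations for the same string.

Ambiguous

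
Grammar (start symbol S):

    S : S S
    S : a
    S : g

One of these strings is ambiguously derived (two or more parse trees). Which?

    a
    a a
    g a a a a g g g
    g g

g a a a a g g g

a: 1 tree
a a: 1 tree
g a a a a g g g: 429 trees
g g: 1 tree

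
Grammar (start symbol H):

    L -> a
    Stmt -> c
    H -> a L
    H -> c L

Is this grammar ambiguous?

Unambiguous

Only H, L are reachable from H; ignoring the rest: Each reachable nonterminal has at most one production per leading terminal, and all productions are right-linear; the derivation is determined token-by-token.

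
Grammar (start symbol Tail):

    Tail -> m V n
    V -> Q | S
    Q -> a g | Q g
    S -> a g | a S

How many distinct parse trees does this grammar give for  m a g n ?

Parse trees for m a g n:
  [Tail m [V [Q a g]] n]
  [Tail m [V [S a g]] n]

2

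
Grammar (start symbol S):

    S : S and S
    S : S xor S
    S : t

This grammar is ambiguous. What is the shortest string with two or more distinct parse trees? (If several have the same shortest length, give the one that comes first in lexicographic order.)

length 1: no string has ≥2 trees
length 3: no string has ≥2 trees
length 5: t and t and t has 2 parse trees

Two derivations of t and t and t:
  S ⇒ S and S ⇒ S and S and S ⇒ t and S and S ⇒ t and t and S ⇒ t and t and t
  S ⇒ S and S ⇒ t and S ⇒ t and S and S ⇒ t and t and S ⇒ t and t and t

t and t and t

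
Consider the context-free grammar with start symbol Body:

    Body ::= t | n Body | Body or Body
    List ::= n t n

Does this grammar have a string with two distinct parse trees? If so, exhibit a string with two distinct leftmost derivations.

Ambiguous

Witness: n t or t

Derivation 1: Body ⇒ n Body ⇒ n Body or Body ⇒ n t or Body ⇒ n t or t
Derivation 2: Body ⇒ Body or Body ⇒ n Body or Body ⇒ n t or Body ⇒ n t or t

Two distinct leftmost derivations for the same string.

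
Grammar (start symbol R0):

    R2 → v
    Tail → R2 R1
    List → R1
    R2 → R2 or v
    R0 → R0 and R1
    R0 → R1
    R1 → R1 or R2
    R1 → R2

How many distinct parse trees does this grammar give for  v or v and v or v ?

Parse trees for v or v and v or v:
  [R0 [R0 [R1 [R1 [R2 v]] or [R2 v]]] and [R1 [R1 [R2 v]] or [R2 v]]]
  [R0 [R0 [R1 [R1 [R2 v]] or [R2 v]]] and [R1 [R2 [R2 v] or v]]]
  [R0 [R0 [R1 [R2 [R2 v] or v]]] and [R1 [R1 [R2 v]] or [R2 v]]]
  [R0 [R0 [R1 [R2 [R2 v] or v]]] and [R1 [R2 [R2 v] or v]]]

4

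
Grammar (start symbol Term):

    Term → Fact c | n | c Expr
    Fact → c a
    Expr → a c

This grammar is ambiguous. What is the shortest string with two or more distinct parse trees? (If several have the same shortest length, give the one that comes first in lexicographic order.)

c a c

length 1: no string has ≥2 trees
length 3: c a c has 2 parse trees

Two derivations of c a c:
  Term ⇒ Fact c ⇒ c a c
  Term ⇒ c Expr ⇒ c a c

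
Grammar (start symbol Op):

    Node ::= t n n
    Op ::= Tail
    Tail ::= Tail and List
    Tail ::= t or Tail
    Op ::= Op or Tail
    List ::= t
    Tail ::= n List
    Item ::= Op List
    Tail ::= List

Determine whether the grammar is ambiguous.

Ambiguous

Witness: t or t

Derivation 1: Op ⇒ Tail ⇒ t or Tail ⇒ t or List ⇒ t or t
Derivation 2: Op ⇒ Op or Tail ⇒ Tail or Tail ⇒ List or Tail ⇒ t or Tail ⇒ t or List ⇒ t or t

Two distinct leftmost derivations for the same string.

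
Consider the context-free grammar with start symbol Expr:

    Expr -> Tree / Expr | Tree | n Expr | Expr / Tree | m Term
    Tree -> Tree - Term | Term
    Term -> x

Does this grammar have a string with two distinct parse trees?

Witness: x / x

Derivation 1: Expr ⇒ Tree / Expr ⇒ Term / Expr ⇒ x / Expr ⇒ x / Tree ⇒ x / Term ⇒ x / x
Derivation 2: Expr ⇒ Expr / Tree ⇒ Tree / Tree ⇒ Term / Tree ⇒ x / Tree ⇒ x / Term ⇒ x / x

Two distinct leftmost derivations for the same string.

Ambiguous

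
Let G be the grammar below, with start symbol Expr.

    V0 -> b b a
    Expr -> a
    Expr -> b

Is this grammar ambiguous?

Unambiguous

Only Expr is reachable from Expr; ignoring the rest: Each reachable nonterminal has at most one production per leading terminal, and all productions are right-linear; the derivation is determined token-by-token.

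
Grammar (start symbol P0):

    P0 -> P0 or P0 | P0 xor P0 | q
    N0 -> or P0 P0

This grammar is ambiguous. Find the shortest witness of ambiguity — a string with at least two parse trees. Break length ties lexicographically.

length 1: no string has ≥2 trees
length 3: no string has ≥2 trees
length 5: q or q or q has 2 parse trees

Two derivations of q or q or q:
  P0 ⇒ P0 or P0 ⇒ P0 or P0 or P0 ⇒ q or P0 or P0 ⇒ q or q or P0 ⇒ q or q or q
  P0 ⇒ P0 or P0 ⇒ q or P0 ⇒ q or P0 or P0 ⇒ q or q or P0 ⇒ q or q or q

q or q or q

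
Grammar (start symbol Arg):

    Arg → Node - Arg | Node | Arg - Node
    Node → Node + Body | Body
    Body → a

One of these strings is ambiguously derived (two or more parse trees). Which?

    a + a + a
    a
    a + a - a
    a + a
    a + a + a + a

a + a - a

a + a + a: 1 tree
a: 1 tree
a + a - a: 2 trees
a + a: 1 tree
a + a + a + a: 1 tree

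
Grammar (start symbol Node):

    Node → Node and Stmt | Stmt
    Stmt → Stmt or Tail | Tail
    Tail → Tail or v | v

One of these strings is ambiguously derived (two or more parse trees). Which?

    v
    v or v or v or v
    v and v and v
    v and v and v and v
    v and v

v or v or v or v

v: 1 tree
v or v or v or v: 8 trees
v and v and v: 1 tree
v and v and v and v: 1 tree
v and v: 1 tree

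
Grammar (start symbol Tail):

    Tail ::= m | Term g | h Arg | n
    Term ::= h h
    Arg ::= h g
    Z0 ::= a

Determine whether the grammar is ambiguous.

Witness: h h g

Derivation 1: Tail ⇒ Term g ⇒ h h g
Derivation 2: Tail ⇒ h Arg ⇒ h h g

Two distinct leftmost derivations for the same string.

Ambiguous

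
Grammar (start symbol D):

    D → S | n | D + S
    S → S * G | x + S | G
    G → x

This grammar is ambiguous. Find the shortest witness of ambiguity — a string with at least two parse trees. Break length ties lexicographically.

length 1: no string has ≥2 trees
length 3: x + x has 2 parse trees

Two derivations of x + x:
  D ⇒ S ⇒ x + S ⇒ x + G ⇒ x + x
  D ⇒ D + S ⇒ S + S ⇒ G + S ⇒ x + S ⇒ x + G ⇒ x + x

x + x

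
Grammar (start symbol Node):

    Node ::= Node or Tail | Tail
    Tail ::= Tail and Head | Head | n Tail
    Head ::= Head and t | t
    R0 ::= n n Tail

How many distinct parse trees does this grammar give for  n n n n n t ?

Parse trees for n n n n n t:
  [Node [Tail n [Tail n [Tail n [Tail n [Tail n [Tail [Head t]]]]]]]]

1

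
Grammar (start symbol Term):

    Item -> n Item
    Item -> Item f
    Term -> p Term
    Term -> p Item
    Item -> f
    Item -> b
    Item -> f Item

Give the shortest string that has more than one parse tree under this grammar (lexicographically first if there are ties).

length 2: no string has ≥2 trees
length 3: p f f has 2 parse trees

Two derivations of p f f:
  Term ⇒ p Item ⇒ p Item f ⇒ p f f
  Term ⇒ p Item ⇒ p f Item ⇒ p f f

p f f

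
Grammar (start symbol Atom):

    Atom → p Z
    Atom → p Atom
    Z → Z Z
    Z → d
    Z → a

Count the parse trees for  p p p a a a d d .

Parse trees for p p p a a a d d (showing first 6 of 14):
  [Atom p [Atom p [Atom p [Z [Z a] [Z [Z a] [Z [Z a] [Z [Z d] [Z d]]]]]]]]
  [Atom p [Atom p [Atom p [Z [Z a] [Z [Z a] [Z [Z [Z a] [Z d]] [Z d]]]]]]]
  [Atom p [Atom p [Atom p [Z [Z a] [Z [Z [Z a] [Z a]] [Z [Z d] [Z d]]]]]]]
  [Atom p [Atom p [Atom p [Z [Z a] [Z [Z [Z a] [Z [Z a] [Z d]]] [Z d]]]]]]
  [Atom p [Atom p [Atom p [Z [Z a] [Z [Z [Z [Z a] [Z a]] [Z d]] [Z d]]]]]]
  [Atom p [Atom p [Atom p [Z [Z [Z a] [Z a]] [Z [Z a] [Z [Z d] [Z d]]]]]]]

14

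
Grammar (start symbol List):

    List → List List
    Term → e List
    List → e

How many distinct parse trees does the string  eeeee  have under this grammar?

Parse trees for eeeee (showing first 6 of 14):
  [List [List e] [List [List e] [List [List e] [List [List e] [List e]]]]]
  [List [List e] [List [List e] [List [List [List e] [List e]] [List e]]]]
  [List [List e] [List [List [List e] [List e]] [List [List e] [List e]]]]
  [List [List e] [List [List [List e] [List [List e] [List e]]] [List e]]]
  [List [List e] [List [List [List [List e] [List e]] [List e]] [List e]]]
  [List [List [List e] [List e]] [List [List e] [List [List e] [List e]]]]

14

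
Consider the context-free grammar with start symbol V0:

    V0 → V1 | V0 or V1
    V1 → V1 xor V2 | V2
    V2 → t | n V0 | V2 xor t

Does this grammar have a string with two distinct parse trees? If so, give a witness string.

Witness: t xor t

Derivation 1: V0 ⇒ V1 ⇒ V1 xor V2 ⇒ V2 xor V2 ⇒ t xor V2 ⇒ t xor t
Derivation 2: V0 ⇒ V1 ⇒ V2 ⇒ V2 xor t ⇒ t xor t

Two distinct leftmost derivations for the same string.

Ambiguous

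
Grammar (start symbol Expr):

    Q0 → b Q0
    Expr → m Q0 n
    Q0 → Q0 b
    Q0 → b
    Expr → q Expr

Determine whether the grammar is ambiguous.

Witness: m b b n

Derivation 1: Expr ⇒ m Q0 n ⇒ m b Q0 n ⇒ m b b n
Derivation 2: Expr ⇒ m Q0 n ⇒ m Q0 b n ⇒ m b b n

Two distinct leftmost derivations for the same string.

Ambiguous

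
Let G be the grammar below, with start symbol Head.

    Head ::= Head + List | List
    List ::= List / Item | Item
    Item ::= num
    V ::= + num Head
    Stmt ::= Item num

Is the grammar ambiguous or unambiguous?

(V, Stmt are unreachable from Head, so their rules don't affect L(Head).) The grammar is stratified — Head handles '+' (left-recursive), List handles '/', Item atoms. Each operator has a fixed associativity and precedence level, so every string has one parse.

Unambiguous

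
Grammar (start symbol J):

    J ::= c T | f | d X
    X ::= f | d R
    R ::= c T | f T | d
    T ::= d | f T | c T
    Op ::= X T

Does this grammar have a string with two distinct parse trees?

Unambiguous

(Op is unreachable from J, so its rules don't affect L(J).) The reachable rules are right-linear with at most one rule per (nonterminal, next-terminal) pair. Each input token forces the next rule, so parsing is deterministic.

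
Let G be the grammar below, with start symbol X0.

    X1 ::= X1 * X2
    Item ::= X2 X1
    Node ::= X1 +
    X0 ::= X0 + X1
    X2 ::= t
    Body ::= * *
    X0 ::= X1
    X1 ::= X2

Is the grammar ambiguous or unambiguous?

Unambiguous

Only X0, X1, X2 are reachable from X0; ignoring the rest: The grammar is stratified — X0 handles '+' (left-recursive), X1 handles '*', X2 atoms. Each operator has a fixed associativity and precedence level, so every string has one parse.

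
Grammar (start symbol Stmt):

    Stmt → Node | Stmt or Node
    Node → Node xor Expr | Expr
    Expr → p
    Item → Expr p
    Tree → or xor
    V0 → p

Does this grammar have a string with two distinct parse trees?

Unambiguous

(Item, Tree, V0 are unreachable from Stmt, so their rules don't affect L(Stmt).) This is a standard precedence ladder (Stmt over Node over Expr), with each level left-recursive on its own operator ('or' at Stmt, 'xor' at Node). That structure is LR(1), hence unambiguous.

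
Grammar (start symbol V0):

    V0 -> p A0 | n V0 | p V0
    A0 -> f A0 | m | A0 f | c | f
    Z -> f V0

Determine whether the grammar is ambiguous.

Ambiguous

Witness: p f f

Derivation 1: V0 ⇒ p A0 ⇒ p f A0 ⇒ p f f
Derivation 2: V0 ⇒ p A0 ⇒ p A0 f ⇒ p f f

Two distinct leftmost derivations for the same string.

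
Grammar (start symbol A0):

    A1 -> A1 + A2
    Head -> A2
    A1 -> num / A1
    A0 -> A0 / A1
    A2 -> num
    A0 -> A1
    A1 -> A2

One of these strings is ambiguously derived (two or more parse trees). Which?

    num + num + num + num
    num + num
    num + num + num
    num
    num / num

num / num

num + num + num + num: 1 tree
num + num: 1 tree
num + num + num: 1 tree
num: 1 tree
num / num: 2 trees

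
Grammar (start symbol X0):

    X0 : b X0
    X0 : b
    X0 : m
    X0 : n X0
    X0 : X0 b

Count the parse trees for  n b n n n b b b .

29

Parse trees for n b n n n b b b (showing first 6 of 29):
  [X0 n [X0 b [X0 n [X0 n [X0 n [X0 b [X0 b [X0 b]]]]]]]]
  [X0 n [X0 b [X0 n [X0 n [X0 n [X0 b [X0 [X0 b] b]]]]]]]
  [X0 n [X0 b [X0 n [X0 n [X0 n [X0 [X0 b [X0 b]] b]]]]]]
  [X0 n [X0 b [X0 n [X0 n [X0 n [X0 [X0 [X0 b] b] b]]]]]]
  [X0 n [X0 b [X0 n [X0 n [X0 [X0 n [X0 b [X0 b]]] b]]]]]
  [X0 n [X0 b [X0 n [X0 n [X0 [X0 n [X0 [X0 b] b]] b]]]]]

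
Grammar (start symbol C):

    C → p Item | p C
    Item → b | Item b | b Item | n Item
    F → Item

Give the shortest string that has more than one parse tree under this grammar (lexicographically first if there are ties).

length 2: no string has ≥2 trees
length 3: p b b has 2 parse trees

Two derivations of p b b:
  C ⇒ p Item ⇒ p Item b ⇒ p b b
  C ⇒ p Item ⇒ p b Item ⇒ p b b

p b b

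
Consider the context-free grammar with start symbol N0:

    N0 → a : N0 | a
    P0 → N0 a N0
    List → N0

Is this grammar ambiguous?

Unambiguous

(P0, List are unreachable from N0, so their rules don't affect L(N0).) Right-recursive list with a separator: after each atom, whether the separator follows determines the rule. One parse per string.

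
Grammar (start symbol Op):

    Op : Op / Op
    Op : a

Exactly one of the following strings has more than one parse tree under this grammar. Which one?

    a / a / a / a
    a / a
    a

a / a / a / a

a / a / a / a: 5 trees
a / a: 1 tree
a: 1 tree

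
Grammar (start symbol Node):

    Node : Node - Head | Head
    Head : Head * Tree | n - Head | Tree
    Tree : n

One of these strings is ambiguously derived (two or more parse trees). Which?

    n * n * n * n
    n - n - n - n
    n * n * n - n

n * n * n * n: 1 tree
n - n - n - n: 8 trees
n * n * n - n: 1 tree

n - n - n - n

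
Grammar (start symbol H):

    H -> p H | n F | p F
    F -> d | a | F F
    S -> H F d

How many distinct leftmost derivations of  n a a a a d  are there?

14

Parse trees for n a a a a d (showing first 6 of 14):
  [H n [F [F a] [F [F a] [F [F a] [F [F a] [F d]]]]]]
  [H n [F [F a] [F [F a] [F [F [F a] [F a]] [F d]]]]]
  [H n [F [F a] [F [F [F a] [F a]] [F [F a] [F d]]]]]
  [H n [F [F a] [F [F [F a] [F [F a] [F a]]] [F d]]]]
  [H n [F [F a] [F [F [F [F a] [F a]] [F a]] [F d]]]]
  [H n [F [F [F a] [F a]] [F [F a] [F [F a] [F d]]]]]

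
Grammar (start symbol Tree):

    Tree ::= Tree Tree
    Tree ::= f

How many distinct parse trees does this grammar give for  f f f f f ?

Parse trees for f f f f f (showing first 6 of 14):
  [Tree [Tree f] [Tree [Tree f] [Tree [Tree f] [Tree [Tree f] [Tree f]]]]]
  [Tree [Tree f] [Tree [Tree f] [Tree [Tree [Tree f] [Tree f]] [Tree f]]]]
  [Tree [Tree f] [Tree [Tree [Tree f] [Tree f]] [Tree [Tree f] [Tree f]]]]
  [Tree [Tree f] [Tree [Tree [Tree f] [Tree [Tree f] [Tree f]]] [Tree f]]]
  [Tree [Tree f] [Tree [Tree [Tree [Tree f] [Tree f]] [Tree f]] [Tree f]]]
  [Tree [Tree [Tree f] [Tree f]] [Tree [Tree f] [Tree [Tree f] [Tree f]]]]

14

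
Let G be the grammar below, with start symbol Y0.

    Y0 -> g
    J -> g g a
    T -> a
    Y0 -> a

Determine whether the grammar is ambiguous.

(J, T are unreachable from Y0, so their rules don't affect L(Y0).) Restricted to the reachable nonterminals, every rule has the form A → t or A → t B, and no two rules for the same A share a first terminal. The grammar encodes a DFA — one run per string.

Unambiguous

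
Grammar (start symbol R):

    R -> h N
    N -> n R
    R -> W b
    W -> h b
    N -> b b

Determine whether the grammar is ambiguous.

Ambiguous

Witness: h b b

Derivation 1: R ⇒ h N ⇒ h b b
Derivation 2: R ⇒ W b ⇒ h b b

Two distinct leftmost derivations for the same string.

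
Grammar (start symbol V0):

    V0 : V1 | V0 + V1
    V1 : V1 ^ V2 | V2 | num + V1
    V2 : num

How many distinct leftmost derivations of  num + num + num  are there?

4

Parse trees for num + num + num:
  [V0 [V1 num + [V1 num + [V1 [V2 num]]]]]
  [V0 [V0 [V1 [V2 num]]] + [V1 num + [V1 [V2 num]]]]
  [V0 [V0 [V1 num + [V1 [V2 num]]]] + [V1 [V2 num]]]
  [V0 [V0 [V0 [V1 [V2 num]]] + [V1 [V2 num]]] + [V1 [V2 num]]]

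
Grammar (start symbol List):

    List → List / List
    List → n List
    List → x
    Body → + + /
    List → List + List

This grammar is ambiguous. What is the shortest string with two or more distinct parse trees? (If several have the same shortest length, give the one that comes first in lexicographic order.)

n x + x

length 1: no string has ≥2 trees
length 2: no string has ≥2 trees
length 3: no string has ≥2 trees
length 4: n x + x has 2 parse trees

Two derivations of n x + x:
  List ⇒ n List ⇒ n List + List ⇒ n x + List ⇒ n x + x
  List ⇒ List + List ⇒ n List + List ⇒ n x + List ⇒ n x + x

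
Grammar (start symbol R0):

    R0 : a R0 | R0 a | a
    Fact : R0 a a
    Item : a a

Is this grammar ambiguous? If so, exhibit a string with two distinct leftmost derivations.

Witness: a a

Derivation 1: R0 ⇒ a R0 ⇒ a a
Derivation 2: R0 ⇒ R0 a ⇒ a a

Two distinct leftmost derivations for the same string.

Ambiguous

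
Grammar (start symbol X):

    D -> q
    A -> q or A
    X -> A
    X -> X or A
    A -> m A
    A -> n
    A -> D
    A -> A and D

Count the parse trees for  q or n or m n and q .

4

Parse trees for q or n or m n and q:
  [X [X [A q or [A n]]] or [A m [A [A n] and [D q]]]]
  [X [X [A q or [A n]]] or [A [A m [A n]] and [D q]]]
  [X [X [X [A [D q]]] or [A n]] or [A m [A [A n] and [D q]]]]
  [X [X [X [A [D q]]] or [A n]] or [A [A m [A n]] and [D q]]]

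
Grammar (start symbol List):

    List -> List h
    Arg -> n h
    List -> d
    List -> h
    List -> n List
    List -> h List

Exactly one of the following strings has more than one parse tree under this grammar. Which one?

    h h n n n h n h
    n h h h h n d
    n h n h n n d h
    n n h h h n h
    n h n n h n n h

h h n n n h n h: 1 tree
n h h h h n d: 1 tree
n h n h n n d h: 7 trees
n n h h h n h: 1 tree
n h n n h n n h: 1 tree

n h n h n n d h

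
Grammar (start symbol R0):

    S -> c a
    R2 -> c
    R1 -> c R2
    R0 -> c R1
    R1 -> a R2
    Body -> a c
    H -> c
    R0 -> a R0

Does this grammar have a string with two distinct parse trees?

(Body, H, S are unreachable from R0, so their rules don't affect L(R0).) The reachable rules are right-linear with at most one rule per (nonterminal, next-terminal) pair. Each input token forces the next rule, so parsing is deterministic.

Unambiguous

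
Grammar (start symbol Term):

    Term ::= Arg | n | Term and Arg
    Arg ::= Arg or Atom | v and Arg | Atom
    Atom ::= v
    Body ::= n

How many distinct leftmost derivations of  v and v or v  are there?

3

Parse trees for v and v or v:
  [Term [Arg [Arg v and [Arg [Atom v]]] or [Atom v]]]
  [Term [Arg v and [Arg [Arg [Atom v]] or [Atom v]]]]
  [Term [Term [Arg [Atom v]]] and [Arg [Arg [Atom v]] or [Atom v]]]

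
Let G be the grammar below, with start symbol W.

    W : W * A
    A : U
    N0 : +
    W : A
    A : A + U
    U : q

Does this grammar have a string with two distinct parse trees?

(N0 is unreachable from W, so its rules don't affect L(W).) W → W * A | A  ;  A → A + U | U  — a left-associative chain with U at the bottom. Each string factors uniquely by precedence.

Unambiguous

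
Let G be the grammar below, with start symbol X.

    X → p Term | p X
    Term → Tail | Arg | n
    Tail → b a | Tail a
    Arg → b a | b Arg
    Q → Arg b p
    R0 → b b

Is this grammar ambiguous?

Witness: p b a

Derivation 1: X ⇒ p Term ⇒ p Tail ⇒ p b a
Derivation 2: X ⇒ p Term ⇒ p Arg ⇒ p b a

Two distinct leftmost derivations for the same string.

Ambiguous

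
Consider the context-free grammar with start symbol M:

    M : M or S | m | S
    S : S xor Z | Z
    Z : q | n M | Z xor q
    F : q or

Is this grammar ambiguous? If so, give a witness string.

Ambiguous

Witness: q xor q

Derivation 1: M ⇒ S ⇒ S xor Z ⇒ Z xor Z ⇒ q xor Z ⇒ q xor q
Derivation 2: M ⇒ S ⇒ Z ⇒ Z xor q ⇒ q xor q

Two distinct leftmost derivations for the same string.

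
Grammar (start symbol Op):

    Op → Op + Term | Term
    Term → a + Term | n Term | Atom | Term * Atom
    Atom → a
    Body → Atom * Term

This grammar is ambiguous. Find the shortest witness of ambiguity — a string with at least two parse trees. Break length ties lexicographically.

a + a

length 1: no string has ≥2 trees
length 2: no string has ≥2 trees
length 3: a + a has 2 parse trees

Two derivations of a + a:
  Op ⇒ Op + Term ⇒ Term + Term ⇒ Atom + Term ⇒ a + Term ⇒ a + Atom ⇒ a + a
  Op ⇒ Term ⇒ a + Term ⇒ a + Atom ⇒ a + a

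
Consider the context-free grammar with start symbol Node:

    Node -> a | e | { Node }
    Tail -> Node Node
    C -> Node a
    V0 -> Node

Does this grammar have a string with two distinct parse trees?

(Tail, C, V0 are unreachable from Node, so their rules don't affect L(Node).) Each string is a nest of matched brackets around a single atom. An opening bracket forces the recursive rule; an atom forces the base rule.

Unambiguous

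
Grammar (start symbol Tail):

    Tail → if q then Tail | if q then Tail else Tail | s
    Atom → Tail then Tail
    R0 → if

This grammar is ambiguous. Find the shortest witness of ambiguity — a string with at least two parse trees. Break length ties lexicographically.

if q then if q then s else s

length 1: no string has ≥2 trees
length 4: no string has ≥2 trees
length 6: no string has ≥2 trees
length 7: no string has ≥2 trees
length 9: if q then if q then s else s has 2 parse trees

Two derivations of if q then if q then s else s:
  Tail ⇒ if q then Tail ⇒ if q then if q then Tail else Tail ⇒ if q then if q then s else Tail ⇒ if q then if q then s else s
  Tail ⇒ if q then Tail else Tail ⇒ if q then if q then Tail else Tail ⇒ if q then if q then s else Tail ⇒ if q then if q then s else s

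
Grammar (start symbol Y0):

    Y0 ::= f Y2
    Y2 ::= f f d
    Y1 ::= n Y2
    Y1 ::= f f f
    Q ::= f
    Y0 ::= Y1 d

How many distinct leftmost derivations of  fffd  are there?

2

Parse trees for fffd:
  [Y0 f [Y2 f f d]]
  [Y0 [Y1 f f f] d]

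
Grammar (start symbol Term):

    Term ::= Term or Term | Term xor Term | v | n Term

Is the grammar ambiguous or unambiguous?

Witness: n v or v

Derivation 1: Term ⇒ Term or Term ⇒ n Term or Term ⇒ n v or Term ⇒ n v or v
Derivation 2: Term ⇒ n Term ⇒ n Term or Term ⇒ n v or Term ⇒ n v or v

Two distinct leftmost derivations for the same string.

Ambiguous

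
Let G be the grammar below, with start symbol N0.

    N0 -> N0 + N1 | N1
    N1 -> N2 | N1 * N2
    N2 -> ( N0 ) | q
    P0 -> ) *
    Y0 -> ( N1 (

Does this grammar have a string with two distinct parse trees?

Unambiguous

Only N0, N1, N2 are reachable from N0; ignoring the rest: This is a standard precedence ladder (N0 over N1 over N2), with each level left-recursive on its own operator ('+' at N0, '*' at N1). That structure is LR(1), hence unambiguous.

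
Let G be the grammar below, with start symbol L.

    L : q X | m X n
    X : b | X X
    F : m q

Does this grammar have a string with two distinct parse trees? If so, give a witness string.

Witness: q b b b

Derivation 1: L ⇒ q X ⇒ q X X ⇒ q b X ⇒ q b X X ⇒ q b b X ⇒ q b b b
Derivation 2: L ⇒ q X ⇒ q X X ⇒ q X X X ⇒ q b X X ⇒ q b b X ⇒ q b b b

Two distinct leftmost derivations for the same string.

Ambiguous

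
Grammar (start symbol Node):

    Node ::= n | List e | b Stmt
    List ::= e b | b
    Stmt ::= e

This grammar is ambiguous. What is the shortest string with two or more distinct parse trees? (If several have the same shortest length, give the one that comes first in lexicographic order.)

length 1: no string has ≥2 trees
length 2: b e has 2 parse trees

Two derivations of b e:
  Node ⇒ List e ⇒ b e
  Node ⇒ b Stmt ⇒ b e

b e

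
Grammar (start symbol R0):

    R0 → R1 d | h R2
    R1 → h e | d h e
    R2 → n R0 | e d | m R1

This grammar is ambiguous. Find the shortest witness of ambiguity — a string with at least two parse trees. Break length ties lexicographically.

length 3: h e d has 2 parse trees

Two derivations of h e d:
  R0 ⇒ R1 d ⇒ h e d
  R0 ⇒ h R2 ⇒ h e d

h e d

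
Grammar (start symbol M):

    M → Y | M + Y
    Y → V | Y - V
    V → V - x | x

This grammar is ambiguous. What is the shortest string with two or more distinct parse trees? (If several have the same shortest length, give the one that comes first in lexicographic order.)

length 1: no string has ≥2 trees
length 3: x - x has 2 parse trees

Two derivations of x - x:
  M ⇒ Y ⇒ V ⇒ V - x ⇒ x - x
  M ⇒ Y ⇒ Y - V ⇒ V - V ⇒ x - V ⇒ x - x

x - x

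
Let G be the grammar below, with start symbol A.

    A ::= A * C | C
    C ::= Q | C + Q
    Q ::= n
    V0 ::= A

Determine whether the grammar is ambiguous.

Unambiguous

Only A, C, Q are reachable from A; ignoring the rest: This is a standard precedence ladder (A over C over Q), with each level left-recursive on its own operator ('*' at A, '+' at C). That structure is LR(1), hence unambiguous.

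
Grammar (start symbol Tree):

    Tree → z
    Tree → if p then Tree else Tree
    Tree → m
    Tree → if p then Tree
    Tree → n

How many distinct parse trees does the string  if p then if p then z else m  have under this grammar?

2

Parse trees for if p then if p then z else m:
  [Tree if p then [Tree if p then [Tree z]] else [Tree m]]
  [Tree if p then [Tree if p then [Tree z] else [Tree m]]]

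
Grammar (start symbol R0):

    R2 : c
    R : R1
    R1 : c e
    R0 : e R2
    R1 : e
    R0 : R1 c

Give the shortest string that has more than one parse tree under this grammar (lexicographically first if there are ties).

length 2: e c has 2 parse trees

Two derivations of e c:
  R0 ⇒ e R2 ⇒ e c
  R0 ⇒ R1 c ⇒ e c

e c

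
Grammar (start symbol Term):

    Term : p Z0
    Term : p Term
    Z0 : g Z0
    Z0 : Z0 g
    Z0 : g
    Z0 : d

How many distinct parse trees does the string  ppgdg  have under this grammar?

2

Parse trees for ppgdg:
  [Term p [Term p [Z0 g [Z0 [Z0 d] g]]]]
  [Term p [Term p [Z0 [Z0 g [Z0 d]] g]]]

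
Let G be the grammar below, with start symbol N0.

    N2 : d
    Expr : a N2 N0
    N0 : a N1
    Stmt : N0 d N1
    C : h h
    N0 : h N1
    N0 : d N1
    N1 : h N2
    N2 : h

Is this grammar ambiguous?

Only N0, N1, N2 are reachable from N0; ignoring the rest: The reachable rules are right-linear with at most one rule per (nonterminal, next-terminal) pair. Each input token forces the next rule, so parsing is deterministic.

Unambiguous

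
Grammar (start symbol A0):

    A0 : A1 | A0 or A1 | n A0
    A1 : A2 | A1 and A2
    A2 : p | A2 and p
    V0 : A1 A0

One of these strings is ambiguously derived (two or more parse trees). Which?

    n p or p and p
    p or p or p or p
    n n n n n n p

n p or p and p

n p or p and p: 4 trees
p or p or p or p: 1 tree
n n n n n n p: 1 tree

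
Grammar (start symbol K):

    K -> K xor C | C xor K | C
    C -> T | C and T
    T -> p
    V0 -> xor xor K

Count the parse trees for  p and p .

Parse trees for p and p:
  [K [C [C [T p]] and [T p]]]

1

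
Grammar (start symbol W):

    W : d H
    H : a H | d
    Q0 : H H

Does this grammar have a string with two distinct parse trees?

(Q0 is unreachable from W, so its rules don't affect L(W).) Restricted to the reachable nonterminals, every rule has the form A → t or A → t B, and no two rules for the same A share a first terminal. The grammar encodes a DFA — one run per string.

Unambiguous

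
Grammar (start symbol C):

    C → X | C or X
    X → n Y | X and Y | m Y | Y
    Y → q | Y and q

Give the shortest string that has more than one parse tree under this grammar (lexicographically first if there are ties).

q and q

length 1: no string has ≥2 trees
length 2: no string has ≥2 trees
length 3: q and q has 2 parse trees

Two derivations of q and q:
  C ⇒ X ⇒ X and Y ⇒ Y and Y ⇒ q and Y ⇒ q and q
  C ⇒ X ⇒ Y ⇒ Y and q ⇒ q and q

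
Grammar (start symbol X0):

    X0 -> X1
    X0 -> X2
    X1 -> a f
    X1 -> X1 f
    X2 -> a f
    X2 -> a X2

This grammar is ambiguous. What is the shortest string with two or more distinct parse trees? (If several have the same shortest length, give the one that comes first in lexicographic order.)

a f

length 2: a f has 2 parse trees

Two derivations of a f:
  X0 ⇒ X1 ⇒ a f
  X0 ⇒ X2 ⇒ a f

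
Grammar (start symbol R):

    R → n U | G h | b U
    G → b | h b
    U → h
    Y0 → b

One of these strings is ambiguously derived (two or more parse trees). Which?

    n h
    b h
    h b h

b h

n h: 1 tree
b h: 2 trees
h b h: 1 tree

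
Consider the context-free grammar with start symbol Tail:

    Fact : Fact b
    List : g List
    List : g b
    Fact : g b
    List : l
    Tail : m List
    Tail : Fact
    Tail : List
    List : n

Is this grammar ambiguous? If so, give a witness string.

Ambiguous

Witness: g b

Derivation 1: Tail ⇒ Fact ⇒ g b
Derivation 2: Tail ⇒ List ⇒ g b

Two distinct leftmost derivations for the same string.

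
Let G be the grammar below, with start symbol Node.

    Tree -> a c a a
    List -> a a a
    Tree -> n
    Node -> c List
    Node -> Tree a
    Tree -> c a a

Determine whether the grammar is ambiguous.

Witness: c a a a

Derivation 1: Node ⇒ c List ⇒ c a a a
Derivation 2: Node ⇒ Tree a ⇒ c a a a

Two distinct leftmost derivations for the same string.

Ambiguous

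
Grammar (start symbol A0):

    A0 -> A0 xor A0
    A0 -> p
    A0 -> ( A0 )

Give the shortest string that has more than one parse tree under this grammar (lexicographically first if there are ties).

p xor p xor p

length 1: no string has ≥2 trees
length 3: no string has ≥2 trees
length 5: p xor p xor p has 2 parse trees

Two derivations of p xor p xor p:
  A0 ⇒ A0 xor A0 ⇒ A0 xor A0 xor A0 ⇒ p xor A0 xor A0 ⇒ p xor p xor A0 ⇒ p xor p xor p
  A0 ⇒ A0 xor A0 ⇒ p xor A0 ⇒ p xor A0 xor A0 ⇒ p xor p xor A0 ⇒ p xor p xor p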